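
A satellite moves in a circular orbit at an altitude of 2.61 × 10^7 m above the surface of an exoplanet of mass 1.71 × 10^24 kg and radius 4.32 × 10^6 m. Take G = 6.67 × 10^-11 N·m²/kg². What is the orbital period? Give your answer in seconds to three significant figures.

98700 s

r = R + h = 4.32 × 10^6 + 2.61 × 10^7 = 3.042 × 10^7 m. Gravity provides the centripetal force: G M m / r² = m v² / r ⇒ v = √(GM/r) = 1936 m/s.
T = 2πr/v = 2π × 3.042 × 10^7 / 1936 = 98710 s.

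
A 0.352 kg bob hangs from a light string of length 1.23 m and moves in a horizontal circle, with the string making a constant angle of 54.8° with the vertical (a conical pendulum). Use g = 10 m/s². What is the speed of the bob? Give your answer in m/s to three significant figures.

The radius of the circle is r = L sinθ = 1.23 × sin 54.8° = 1.005 m.
Horizontally T sinθ = mv²/r and vertically T cosθ = mg, so tanθ = v²/(rg).
v = √(r g tanθ) = √(1.005 × 10.0 × 1.418) = √14.25 = 3.775 m/s.

3.77 m/s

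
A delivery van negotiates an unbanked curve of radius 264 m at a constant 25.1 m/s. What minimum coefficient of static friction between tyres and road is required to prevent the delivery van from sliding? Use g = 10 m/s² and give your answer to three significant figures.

Friction provides the centripetal force: μ_s m g = m v²/r, so μ_s = v²/(g r) = (25.10)²/(10.0 × 264) = 630.0/2640 = 0.2386.

0.239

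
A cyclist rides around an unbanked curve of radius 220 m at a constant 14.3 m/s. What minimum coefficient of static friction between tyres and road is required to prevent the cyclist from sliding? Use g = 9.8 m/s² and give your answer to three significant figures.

Friction provides the centripetal force: μ_s m g = m v²/r, so μ_s = v²/(g r) = (14.30)²/(9.8 × 220) = 204.5/2156 = 0.09485.

0.0948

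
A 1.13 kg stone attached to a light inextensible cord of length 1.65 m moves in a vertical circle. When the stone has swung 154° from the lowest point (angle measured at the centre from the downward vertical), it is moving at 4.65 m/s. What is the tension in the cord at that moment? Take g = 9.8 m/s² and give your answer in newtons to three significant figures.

Take the radial direction toward the centre of the circle as positive. The component of the weight along the string toward the centre is −mg cos φ (φ measured from the bottom), so Newton's second law along the string gives T − mg cos φ = m v²/r.
cos 154° = -0.8988, so T = m(v²/r + g cos φ) = 1.13 × ((4.65)²/1.65 + 9.8 × -0.8988) = 1.13 × (13.10 + (-8.808)) = 1.13 × 4.296 = 4.855 N.

4.85 N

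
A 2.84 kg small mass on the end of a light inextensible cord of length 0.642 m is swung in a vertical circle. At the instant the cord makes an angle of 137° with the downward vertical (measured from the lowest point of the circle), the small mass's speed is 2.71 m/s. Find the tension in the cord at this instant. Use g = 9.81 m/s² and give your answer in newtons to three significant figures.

Take the radial direction toward the centre of the circle as positive. The component of the weight along the string toward the centre is −mg cos φ (φ measured from the bottom), so Newton's second law along the string gives T − mg cos φ = m v²/r.
cos 137° = -0.7314, so T = m(v²/r + g cos φ) = 2.84 × ((2.71)²/0.642 + 9.81 × -0.7314) = 2.84 × (11.44 + (-7.175)) = 2.84 × 4.265 = 12.11 N.

12.1 N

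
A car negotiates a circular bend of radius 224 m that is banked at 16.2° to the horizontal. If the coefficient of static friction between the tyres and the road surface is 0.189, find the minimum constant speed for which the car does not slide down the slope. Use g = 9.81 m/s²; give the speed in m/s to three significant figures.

At the minimum speed, friction acts up the slope at its limiting value f = μN. Radially (horizontal, toward centre): N sinθ − μN cosθ = mv²/r. Vertically: N cosθ + μN sinθ = mg.
Dividing: v² = r g (sinθ − μcosθ)/(cosθ + μsinθ).
sinθ − μcosθ = 0.2790 − 0.189×0.9603 = 0.09750; cosθ + μsinθ = 0.9603 + 0.189×0.2790 = 1.013.
v² = 224 × 9.81 × 0.09750/1.013 = 211.5 m²/s², so v = 14.54 m/s.

14.5 m/s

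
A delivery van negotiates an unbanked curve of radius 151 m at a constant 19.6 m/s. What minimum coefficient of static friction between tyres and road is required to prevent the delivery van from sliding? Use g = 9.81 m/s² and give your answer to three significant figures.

Friction provides the centripetal force: μ_s m g = m v²/r, so μ_s = v²/(g r) = (19.60)²/(9.81 × 151) = 384.2/1481 = 0.2593.

0.259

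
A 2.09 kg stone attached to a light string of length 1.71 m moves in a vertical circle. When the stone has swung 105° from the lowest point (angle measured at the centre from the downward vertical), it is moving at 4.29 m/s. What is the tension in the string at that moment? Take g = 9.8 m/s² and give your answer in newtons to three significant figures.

Take the radial direction toward the centre of the circle as positive. The component of the weight along the string toward the centre is −mg cos φ (φ measured from the bottom), so Newton's second law along the string gives T − mg cos φ = m v²/r.
cos 105° = -0.2588, so T = m(v²/r + g cos φ) = 2.09 × ((4.29)²/1.71 + 9.8 × -0.2588) = 2.09 × (10.76 + (-2.536)) = 2.09 × 8.226 = 17.19 N.

17.2 N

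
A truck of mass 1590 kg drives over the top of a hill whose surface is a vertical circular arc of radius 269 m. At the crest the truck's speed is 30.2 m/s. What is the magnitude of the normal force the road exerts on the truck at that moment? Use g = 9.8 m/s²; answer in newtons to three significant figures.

At the crest the centripetal acceleration points downward (toward the centre of the arc), so mg − N = mv²/r.
N = m(g − v²/r) = 1590 × (9.8 − (30.2)²/269) = 1590 × (9.8 − 3.390) = 1590 × 6.410 = 10190 N.

10200 N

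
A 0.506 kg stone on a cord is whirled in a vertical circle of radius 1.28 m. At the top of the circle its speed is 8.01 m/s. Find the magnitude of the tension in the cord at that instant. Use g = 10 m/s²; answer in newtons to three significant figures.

20.3 N

At the top, both T and the weight mg point inward (toward the centre), so T + mg = mv²/r.
T = m(v²/r − g) = 0.506 × ((8.01)²/1.28 − 10.0) = 0.506 × (50.13 − 10.0) = 0.506 × 40.13 = 20.30 N.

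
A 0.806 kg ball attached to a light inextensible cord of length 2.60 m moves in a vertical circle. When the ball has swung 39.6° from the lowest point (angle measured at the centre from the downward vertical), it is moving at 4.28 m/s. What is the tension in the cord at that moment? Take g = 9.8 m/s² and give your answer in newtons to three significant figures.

Take the radial direction toward the centre of the circle as positive. The component of the weight along the string toward the centre is −mg cos φ (φ measured from the bottom), so Newton's second law along the string gives T − mg cos φ = m v²/r.
cos 39.6° = 0.7705, so T = m(v²/r + g cos φ) = 0.806 × ((4.28)²/2.60 + 9.8 × 0.7705) = 0.806 × (7.046 + (7.551)) = 0.806 × 14.60 = 11.76 N.

11.8 N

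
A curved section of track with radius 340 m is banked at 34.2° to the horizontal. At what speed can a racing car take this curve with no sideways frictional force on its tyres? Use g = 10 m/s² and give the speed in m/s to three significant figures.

On a frictionless banked curve, N sinθ = mv²/r and N cosθ = mg, so tanθ = v²/(rg).
v = √(r g tanθ) = √(340 × 10.0 × tan 34.2°) = √(340 × 10.0 × 0.6796) = √2311 = 48.07 m/s.

48.1 m/s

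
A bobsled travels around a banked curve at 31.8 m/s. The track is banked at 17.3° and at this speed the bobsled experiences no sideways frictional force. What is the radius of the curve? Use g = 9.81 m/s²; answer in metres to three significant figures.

331 m

Frictionless banking: tanθ = v²/(rg), so r = v²/(g tanθ).
r = (31.8)²/(9.81 × tan 17.3°) = 1011/(9.81 × 0.3115) = 1011/3.055 = 331.0 m.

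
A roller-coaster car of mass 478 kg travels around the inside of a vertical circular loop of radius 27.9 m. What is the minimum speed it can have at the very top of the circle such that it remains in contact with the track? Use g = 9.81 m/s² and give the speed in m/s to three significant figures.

At the top, both weight mg and N point toward the centre: N + mg = mv²/r.
At minimum speed N → 0, so mg = mv_min²/r ⇒ v_min = √(g r) = √(9.81 × 27.9) = 16.54 m/s.

16.5 m/s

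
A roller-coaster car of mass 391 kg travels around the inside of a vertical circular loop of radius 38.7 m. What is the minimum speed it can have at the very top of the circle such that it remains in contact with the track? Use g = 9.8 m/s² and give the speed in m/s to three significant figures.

19.5 m/s

At the highest point the centre is directly below, so both the weight and N act inward: N + mg = mv²/r.
At minimum speed N → 0, so mg = mv_min²/r ⇒ v_min = √(g r) = √(9.8 × 38.7) = 19.47 m/s.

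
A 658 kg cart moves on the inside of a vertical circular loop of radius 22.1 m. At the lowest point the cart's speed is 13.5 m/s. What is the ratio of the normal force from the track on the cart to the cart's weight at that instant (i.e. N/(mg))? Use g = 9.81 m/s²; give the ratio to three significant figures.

At the bottom, N − mg = mv²/r, so N = m(v²/r + g) and N/(mg) = v²/(rg) + 1 = (13.5)²/(22.1 × 9.81) + 1 = 0.8406 + 1 = 1.841.

1.84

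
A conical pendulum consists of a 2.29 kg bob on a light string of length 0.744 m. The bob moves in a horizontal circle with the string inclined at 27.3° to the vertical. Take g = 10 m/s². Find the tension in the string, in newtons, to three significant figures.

Vertically the bob has no acceleration, so T cosθ = mg.
T = mg/cosθ = 2.29 × 10.0 / cos 27.3° = 22.90/0.8886 = 25.77 N.

25.8 N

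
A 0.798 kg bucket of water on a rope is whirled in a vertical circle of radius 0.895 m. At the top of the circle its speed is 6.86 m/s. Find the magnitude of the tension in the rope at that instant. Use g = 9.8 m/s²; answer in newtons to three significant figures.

At the top, both T and the weight mg point inward (toward the centre), so T + mg = mv²/r.
T = m(v²/r − g) = 0.798 × ((6.86)²/0.895 − 9.8) = 0.798 × (52.58 − 9.8) = 0.798 × 42.78 = 34.14 N.

34.1 N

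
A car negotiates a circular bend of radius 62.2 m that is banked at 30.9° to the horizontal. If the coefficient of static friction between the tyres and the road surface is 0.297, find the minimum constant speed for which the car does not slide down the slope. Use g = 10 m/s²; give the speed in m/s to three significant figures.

12.6 m/s

At the minimum speed, friction acts up the slope at its limiting value f = μN. Radially (horizontal, toward centre): N sinθ − μN cosθ = mv²/r. Vertically: N cosθ + μN sinθ = mg.
Dividing: v² = r g (sinθ − μcosθ)/(cosθ + μsinθ).
sinθ − μcosθ = 0.5135 − 0.297×0.8581 = 0.2587; cosθ + μsinθ = 0.8581 + 0.297×0.5135 = 1.011.
v² = 62.2 × 10.0 × 0.2587/1.011 = 159.2 m²/s², so v = 12.62 m/s.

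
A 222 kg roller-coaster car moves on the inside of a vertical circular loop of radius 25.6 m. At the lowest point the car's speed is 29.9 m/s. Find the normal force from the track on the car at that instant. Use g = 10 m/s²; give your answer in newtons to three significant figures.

9970 N

At the lowest point, N points up (toward the centre) and the weight mg points down (away from the centre), so the net inward force is N − mg = mv²/r.
N = m(v²/r + g) = 222 × ((29.9)²/25.6 + 10.0) = 222 × (34.92 + 10.0) = 222 × 44.92 = 9973 N.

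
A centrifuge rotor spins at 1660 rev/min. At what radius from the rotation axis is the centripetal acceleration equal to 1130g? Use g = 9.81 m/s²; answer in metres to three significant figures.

ω = 1660 rev/min × 2π/60 = 173.8 rad/s.
a_c = ω²r = 1130g ⇒ r = 1130 × 9.81 / (173.8)² = 11090/30220 = 0.3668 m.

0.367 m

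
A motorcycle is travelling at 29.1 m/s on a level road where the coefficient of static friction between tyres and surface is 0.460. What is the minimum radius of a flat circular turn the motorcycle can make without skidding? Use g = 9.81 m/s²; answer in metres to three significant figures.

At the limit, μ_s m g = m v²/r, so r_min = v²/(μ_s g) = (29.1)²/(0.460 × 9.81) = 846.8/4.513 = 187.7 m.

188 m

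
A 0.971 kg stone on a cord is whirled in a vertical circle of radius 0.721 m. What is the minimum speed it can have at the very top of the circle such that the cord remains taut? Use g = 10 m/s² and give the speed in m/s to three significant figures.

At the highest point the centre is directly below, so both the weight and T act inward: T + mg = mv²/r.
At minimum speed T → 0, so mg = mv_min²/r ⇒ v_min = √(g r) = √(10.0 × 0.721) = 2.685 m/s.

2.69 m/s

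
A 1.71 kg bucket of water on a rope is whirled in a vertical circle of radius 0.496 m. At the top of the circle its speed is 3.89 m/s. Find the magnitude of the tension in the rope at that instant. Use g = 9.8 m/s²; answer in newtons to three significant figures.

At the top, both T and the weight mg point inward (toward the centre), so T + mg = mv²/r.
T = m(v²/r − g) = 1.71 × ((3.89)²/0.496 − 9.8) = 1.71 × (30.51 − 9.8) = 1.71 × 20.71 = 35.41 N.

35.4 N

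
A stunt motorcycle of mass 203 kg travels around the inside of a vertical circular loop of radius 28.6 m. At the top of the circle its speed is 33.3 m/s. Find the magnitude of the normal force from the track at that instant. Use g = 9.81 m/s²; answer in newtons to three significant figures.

5880 N

At the top, both N and the weight mg point inward (toward the centre), so N + mg = mv²/r.
N = m(v²/r − g) = 203 × ((33.3)²/28.6 − 9.81) = 203 × (38.77 − 9.81) = 203 × 28.96 = 5879 N.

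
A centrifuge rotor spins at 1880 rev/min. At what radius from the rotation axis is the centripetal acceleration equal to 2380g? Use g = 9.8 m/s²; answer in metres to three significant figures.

ω = 1880 rev/min × 2π/60 = 196.9 rad/s.
a_c = ω²r = 2380g ⇒ r = 2380 × 9.8 / (196.9)² = 23320/38760 = 0.6018 m.

0.602 m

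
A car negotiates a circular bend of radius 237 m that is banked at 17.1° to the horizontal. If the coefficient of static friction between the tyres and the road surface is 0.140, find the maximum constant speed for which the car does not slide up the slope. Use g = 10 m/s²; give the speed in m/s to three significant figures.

33.3 m/s

At the maximum speed, friction acts down the slope at its limiting value f = μN. Radially (horizontal, toward centre): N sinθ + μN cosθ = mv²/r. Vertically: N cosθ − μN sinθ = mg.
Dividing: v² = r g (sinθ + μcosθ)/(cosθ − μsinθ).
sinθ + μcosθ = 0.2940 + 0.140×0.9558 = 0.4279; cosθ − μsinθ = 0.9558 − 0.140×0.2940 = 0.9146.
v² = 237 × 10.0 × 0.4279/0.9146 = 1109 m²/s², so v = 33.30 m/s.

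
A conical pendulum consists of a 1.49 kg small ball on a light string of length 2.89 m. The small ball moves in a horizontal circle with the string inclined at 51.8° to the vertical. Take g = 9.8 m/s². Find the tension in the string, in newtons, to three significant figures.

23.6 N

Vertically the bob has no acceleration, so T cosθ = mg.
T = mg/cosθ = 1.49 × 9.8 / cos 51.8° = 14.60/0.6184 = 23.61 N.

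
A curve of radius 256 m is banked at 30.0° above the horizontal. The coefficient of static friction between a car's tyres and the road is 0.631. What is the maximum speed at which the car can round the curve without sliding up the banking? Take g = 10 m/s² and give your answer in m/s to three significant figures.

At the maximum speed, friction acts down the slope at its limiting value f = μN. Radially (horizontal, toward centre): N sinθ + μN cosθ = mv²/r. Vertically: N cosθ − μN sinθ = mg.
Dividing: v² = r g (sinθ + μcosθ)/(cosθ − μsinθ).
sinθ + μcosθ = 0.5000 + 0.631×0.8660 = 1.046; cosθ − μsinθ = 0.8660 − 0.631×0.5000 = 0.5505.
v² = 256 × 10.0 × 1.046/0.5505 = 4866 m²/s², so v = 69.76 m/s.

69.8 m/s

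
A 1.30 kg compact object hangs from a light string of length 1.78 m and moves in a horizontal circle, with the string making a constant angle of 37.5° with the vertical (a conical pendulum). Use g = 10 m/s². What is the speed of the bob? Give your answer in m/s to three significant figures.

2.88 m/s

The radius of the circle is r = L sinθ = 1.78 × sin 37.5° = 1.084 m.
Horizontally T sinθ = mv²/r and vertically T cosθ = mg, so tanθ = v²/(rg).
v = √(r g tanθ) = √(1.084 × 10.0 × 0.7673) = √8.315 = 2.884 m/s.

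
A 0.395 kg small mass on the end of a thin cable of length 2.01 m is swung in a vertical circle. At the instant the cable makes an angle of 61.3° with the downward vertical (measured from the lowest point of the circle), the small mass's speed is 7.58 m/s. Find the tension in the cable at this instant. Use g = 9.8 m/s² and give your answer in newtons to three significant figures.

13.2 N

Take the radial direction toward the centre of the circle as positive. The component of the weight along the string toward the centre is −mg cos φ (φ measured from the bottom), so Newton's second law along the string gives T − mg cos φ = m v²/r.
cos 61.3° = 0.4802, so T = m(v²/r + g cos φ) = 0.395 × ((7.58)²/2.01 + 9.8 × 0.4802) = 0.395 × (28.59 + (4.706)) = 0.395 × 33.29 = 13.15 N.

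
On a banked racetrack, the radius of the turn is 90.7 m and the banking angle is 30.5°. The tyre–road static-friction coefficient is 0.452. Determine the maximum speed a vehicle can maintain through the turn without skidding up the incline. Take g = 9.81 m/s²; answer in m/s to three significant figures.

At the maximum speed, friction acts down the slope at its limiting value f = μN. Radially (horizontal, toward centre): N sinθ + μN cosθ = mv²/r. Vertically: N cosθ − μN sinθ = mg.
Dividing: v² = r g (sinθ + μcosθ)/(cosθ − μsinθ).
sinθ + μcosθ = 0.5075 + 0.452×0.8616 = 0.8970; cosθ − μsinθ = 0.8616 − 0.452×0.5075 = 0.6322.
v² = 90.7 × 9.81 × 0.8970/0.6322 = 1262 m²/s², so v = 35.53 m/s.

35.5 m/s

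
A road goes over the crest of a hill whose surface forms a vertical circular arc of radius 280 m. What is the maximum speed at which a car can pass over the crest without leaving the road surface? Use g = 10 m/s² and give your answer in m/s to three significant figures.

At the crest the centre of the circle is below the car, so the net downward (centripetal) force is mg − N = mv²/r.
The car leaves the road when N → 0, giving v_max = √(g r) = √(10.0 × 280) = 52.92 m/s.

52.9 m/s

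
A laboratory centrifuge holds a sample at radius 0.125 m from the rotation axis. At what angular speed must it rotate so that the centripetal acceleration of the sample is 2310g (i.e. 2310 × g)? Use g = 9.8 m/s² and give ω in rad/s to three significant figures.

426 rad/s

Centripetal acceleration a_c = ω²r. Setting ω²r = 2310g:
ω = √(2310g / r) = √(2310 × 9.8 / 0.125) = √181100 = 425.6 rad/s.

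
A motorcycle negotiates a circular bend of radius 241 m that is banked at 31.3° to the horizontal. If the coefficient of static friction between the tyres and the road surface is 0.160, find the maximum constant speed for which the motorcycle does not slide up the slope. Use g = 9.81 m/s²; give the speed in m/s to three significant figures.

44.8 m/s

At the maximum speed, friction acts down the slope at its limiting value f = μN. Radially (horizontal, toward centre): N sinθ + μN cosθ = mv²/r. Vertically: N cosθ − μN sinθ = mg.
Dividing: v² = r g (sinθ + μcosθ)/(cosθ − μsinθ).
sinθ + μcosθ = 0.5195 + 0.160×0.8545 = 0.6562; cosθ − μsinθ = 0.8545 − 0.160×0.5195 = 0.7713.
v² = 241 × 9.81 × 0.6562/0.7713 = 2011 m²/s², so v = 44.85 m/s.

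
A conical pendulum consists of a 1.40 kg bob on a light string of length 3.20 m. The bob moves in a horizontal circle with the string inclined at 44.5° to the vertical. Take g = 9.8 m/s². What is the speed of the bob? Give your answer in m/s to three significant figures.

4.65 m/s

The radius of the circle is r = L sinθ = 3.20 × sin 44.5° = 2.243 m.
Horizontally T sinθ = mv²/r and vertically T cosθ = mg, so tanθ = v²/(rg).
v = √(r g tanθ) = √(2.243 × 9.8 × 0.9827) = √21.60 = 4.648 m/s.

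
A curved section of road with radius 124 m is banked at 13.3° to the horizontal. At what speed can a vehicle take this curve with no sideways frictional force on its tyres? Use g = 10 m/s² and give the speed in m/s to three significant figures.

17.1 m/s

On a frictionless banked curve, N sinθ = mv²/r and N cosθ = mg, so tanθ = v²/(rg).
v = √(r g tanθ) = √(124 × 10.0 × tan 13.3°) = √(124 × 10.0 × 0.2364) = √293.1 = 17.12 m/s.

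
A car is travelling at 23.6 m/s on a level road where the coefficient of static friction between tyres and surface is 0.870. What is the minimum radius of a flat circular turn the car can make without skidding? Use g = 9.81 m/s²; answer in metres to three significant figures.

At the limit, μ_s m g = m v²/r, so r_min = v²/(μ_s g) = (23.6)²/(0.870 × 9.81) = 557.0/8.535 = 65.26 m.

65.3 m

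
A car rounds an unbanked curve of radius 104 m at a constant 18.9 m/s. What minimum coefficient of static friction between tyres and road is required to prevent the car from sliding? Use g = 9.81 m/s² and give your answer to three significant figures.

0.350

Friction provides the centripetal force: μ_s m g = m v²/r, so μ_s = v²/(g r) = (18.90)²/(9.81 × 104) = 357.2/1020 = 0.3501.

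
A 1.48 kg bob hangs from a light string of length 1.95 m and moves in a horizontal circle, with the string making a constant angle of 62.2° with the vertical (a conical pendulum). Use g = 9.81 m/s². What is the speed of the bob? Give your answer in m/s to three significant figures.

The radius of the circle is r = L sinθ = 1.95 × sin 62.2° = 1.725 m.
Horizontally T sinθ = mv²/r and vertically T cosθ = mg, so tanθ = v²/(rg).
v = √(r g tanθ) = √(1.725 × 9.81 × 1.897) = √32.09 = 5.665 m/s.

5.67 m/s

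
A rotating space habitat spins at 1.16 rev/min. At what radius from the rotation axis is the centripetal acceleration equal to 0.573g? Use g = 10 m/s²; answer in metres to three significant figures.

ω = 1.16 rev/min × 2π/60 = 0.1215 rad/s.
a_c = ω²r = 0.573g ⇒ r = 0.573 × 10.0 / (0.1215)² = 5.730/0.01476 = 388.3 m.

388 m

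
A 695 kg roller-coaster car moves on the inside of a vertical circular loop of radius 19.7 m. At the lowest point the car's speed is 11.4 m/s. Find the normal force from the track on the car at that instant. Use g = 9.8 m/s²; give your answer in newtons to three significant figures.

At the lowest point, N points up (toward the centre) and the weight mg points down (away from the centre), so the net inward force is N − mg = mv²/r.
N = m(v²/r + g) = 695 × ((11.4)²/19.7 + 9.8) = 695 × (6.597 + 9.8) = 695 × 16.40 = 11400 N.

11400 N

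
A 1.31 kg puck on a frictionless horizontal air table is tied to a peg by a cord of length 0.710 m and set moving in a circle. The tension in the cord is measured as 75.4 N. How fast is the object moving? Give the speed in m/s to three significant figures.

T = m v²/r ⇒ v = √(T r / m) = √(75.4 × 0.710 / 1.31) = √40.87 = 6.393 m/s.

6.39 m/s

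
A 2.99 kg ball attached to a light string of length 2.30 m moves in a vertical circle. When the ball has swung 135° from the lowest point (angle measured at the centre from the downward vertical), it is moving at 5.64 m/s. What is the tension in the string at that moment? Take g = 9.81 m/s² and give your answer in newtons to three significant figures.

Take the radial direction toward the centre of the circle as positive. The component of the weight along the string toward the centre is −mg cos φ (φ measured from the bottom), so Newton's second law along the string gives T − mg cos φ = m v²/r.
cos 135° = -0.7071, so T = m(v²/r + g cos φ) = 2.99 × ((5.64)²/2.30 + 9.81 × -0.7071) = 2.99 × (13.83 + (-6.937)) = 2.99 × 6.894 = 20.61 N.

20.6 N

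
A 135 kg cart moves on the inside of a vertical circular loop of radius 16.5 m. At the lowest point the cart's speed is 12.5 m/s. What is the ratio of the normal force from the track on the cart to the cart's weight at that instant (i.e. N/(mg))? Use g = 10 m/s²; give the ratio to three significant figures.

At the bottom, N − mg = mv²/r, so N = m(v²/r + g) and N/(mg) = v²/(rg) + 1 = (12.5)²/(16.5 × 10.0) + 1 = 0.9470 + 1 = 1.947.

1.95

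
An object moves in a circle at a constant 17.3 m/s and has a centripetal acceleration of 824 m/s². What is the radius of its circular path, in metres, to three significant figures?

a_c = v²/r ⇒ r = v²/a_c = (17.3)²/824 = 299.3/824 = 0.3632 m.

0.363 m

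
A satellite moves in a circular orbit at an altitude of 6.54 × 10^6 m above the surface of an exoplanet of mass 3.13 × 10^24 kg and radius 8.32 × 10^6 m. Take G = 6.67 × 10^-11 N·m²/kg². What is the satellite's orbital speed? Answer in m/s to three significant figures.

Orbital radius r = R + h = 8.32 × 10^6 + 6.54 × 10^6 = 1.486 × 10^7 m.
Gravity supplies the centripetal force: G M m / r² = m v² / r, so v = √(GM/r).
v = √(6.67 × 10^-11 × 3.13 × 10^24 / 1.486 × 10^7) = √(1.405 × 10^7) = 3748 m/s.

3750 m/s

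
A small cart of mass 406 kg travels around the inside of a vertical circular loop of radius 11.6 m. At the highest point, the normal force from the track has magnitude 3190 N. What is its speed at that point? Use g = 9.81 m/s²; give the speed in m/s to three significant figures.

14.3 m/s

At the top, N + mg = mv²/r, so v = √(r(N/m + g)) = √(11.6 × (3190/406 + 9.81)) = √(11.6 × 17.67) = √204.9 = 14.32 m/s.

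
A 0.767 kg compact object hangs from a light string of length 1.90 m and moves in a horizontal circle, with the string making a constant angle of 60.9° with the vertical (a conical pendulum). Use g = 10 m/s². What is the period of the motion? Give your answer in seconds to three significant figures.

r = L sinθ = 1.660 m. From T sinθ = mω²r and T cosθ = mg: tanθ = ω²r/g, so ω² = g tanθ / r = g/(L cosθ).
ω = √(g/(L cosθ)) = √(10.0/(1.90 × 0.4863)) = √10.82 = 3.290 rad/s.
Period = 2π/ω = 1.910 s.

1.91 s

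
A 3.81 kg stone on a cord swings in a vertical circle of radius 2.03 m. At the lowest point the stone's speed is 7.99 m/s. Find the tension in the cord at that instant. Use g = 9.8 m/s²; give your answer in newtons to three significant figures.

157 N

At the lowest point, T points up (toward the centre) and the weight mg points down (away from the centre), so the net inward force is T − mg = mv²/r.
T = m(v²/r + g) = 3.81 × ((7.99)²/2.03 + 9.8) = 3.81 × (31.45 + 9.8) = 3.81 × 41.25 = 157.2 N.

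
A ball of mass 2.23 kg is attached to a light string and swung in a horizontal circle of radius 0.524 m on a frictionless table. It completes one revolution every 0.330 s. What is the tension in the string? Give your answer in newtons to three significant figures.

424 N

v = 2πr/T = 2π × 0.524/0.330 = 9.977 m/s.
The tension is the only horizontal force, so it supplies the full centripetal force: T = m v²/r = 2.23 × (9.977)²/0.524 = 2.23 × 99.54/0.524 = 423.6 N.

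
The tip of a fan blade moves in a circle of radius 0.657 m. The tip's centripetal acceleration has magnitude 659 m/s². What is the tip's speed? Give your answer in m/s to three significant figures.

20.8 m/s

a_c = v²/r ⇒ v = √(a_c · r) = √(659 × 0.657) = √433.0 = 20.81 m/s.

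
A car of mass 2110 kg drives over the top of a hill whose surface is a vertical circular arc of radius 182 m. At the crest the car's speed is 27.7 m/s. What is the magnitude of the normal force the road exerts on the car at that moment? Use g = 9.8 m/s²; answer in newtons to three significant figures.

At the crest the centripetal acceleration points downward (toward the centre of the arc), so mg − N = mv²/r.
N = m(g − v²/r) = 2110 × (9.8 − (27.7)²/182) = 2110 × (9.8 − 4.216) = 2110 × 5.584 = 11780 N.

11800 N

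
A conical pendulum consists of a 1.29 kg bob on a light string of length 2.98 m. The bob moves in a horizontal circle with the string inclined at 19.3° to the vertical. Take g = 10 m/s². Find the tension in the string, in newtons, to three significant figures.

13.7 N

Vertically the bob has no acceleration, so T cosθ = mg.
T = mg/cosθ = 1.29 × 10.0 / cos 19.3° = 12.90/0.9438 = 13.67 N.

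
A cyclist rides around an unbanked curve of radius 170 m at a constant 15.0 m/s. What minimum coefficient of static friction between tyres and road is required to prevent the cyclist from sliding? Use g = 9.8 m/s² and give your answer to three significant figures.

0.135

Friction provides the centripetal force: μ_s m g = m v²/r, so μ_s = v²/(g r) = (15.00)²/(9.8 × 170) = 225.0/1666 = 0.1351.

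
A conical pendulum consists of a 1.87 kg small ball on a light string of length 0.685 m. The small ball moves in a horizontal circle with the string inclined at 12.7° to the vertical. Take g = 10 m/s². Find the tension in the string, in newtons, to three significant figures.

Vertically the bob has no acceleration, so T cosθ = mg.
T = mg/cosθ = 1.87 × 10.0 / cos 12.7° = 18.70/0.9755 = 19.17 N.

19.2 N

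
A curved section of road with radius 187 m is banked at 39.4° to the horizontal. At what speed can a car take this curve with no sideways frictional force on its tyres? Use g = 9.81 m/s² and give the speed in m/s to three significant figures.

On a frictionless banked curve, N sinθ = mv²/r and N cosθ = mg, so tanθ = v²/(rg).
v = √(r g tanθ) = √(187 × 9.81 × tan 39.4°) = √(187 × 9.81 × 0.8214) = √1507 = 38.82 m/s.

38.8 m/s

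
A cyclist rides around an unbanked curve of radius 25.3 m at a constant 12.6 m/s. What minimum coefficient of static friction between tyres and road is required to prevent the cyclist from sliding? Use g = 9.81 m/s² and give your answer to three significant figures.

Friction provides the centripetal force: μ_s m g = m v²/r, so μ_s = v²/(g r) = (12.60)²/(9.81 × 25.3) = 158.8/248.2 = 0.6397.

0.640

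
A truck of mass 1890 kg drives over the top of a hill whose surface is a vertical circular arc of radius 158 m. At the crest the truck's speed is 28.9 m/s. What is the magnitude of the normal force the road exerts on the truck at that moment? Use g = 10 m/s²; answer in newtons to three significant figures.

At the crest the centripetal acceleration points downward (toward the centre of the arc), so mg − N = mv²/r.
N = m(g − v²/r) = 1890 × (10.0 − (28.9)²/158) = 1890 × (10.0 − 5.286) = 1890 × 4.714 = 8909 N.

8910 N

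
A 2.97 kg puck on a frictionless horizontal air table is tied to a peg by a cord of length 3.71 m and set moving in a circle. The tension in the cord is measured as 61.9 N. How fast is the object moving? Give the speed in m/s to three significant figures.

8.79 m/s

T = m v²/r ⇒ v = √(T r / m) = √(61.9 × 3.71 / 2.97) = √77.32 = 8.793 m/s.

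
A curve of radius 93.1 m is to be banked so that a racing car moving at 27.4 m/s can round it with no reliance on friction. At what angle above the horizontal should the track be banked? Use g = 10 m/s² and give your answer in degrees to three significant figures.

For a frictionless banked turn: horizontally N sinθ = mv²/r and vertically N cosθ = mg.
Dividing: tanθ = v²/(r g) = (27.4)²/(93.1 × 10.0) = 750.8/931.0 = 0.8064.
θ = arctan(0.8064) = 38.88°.

38.9°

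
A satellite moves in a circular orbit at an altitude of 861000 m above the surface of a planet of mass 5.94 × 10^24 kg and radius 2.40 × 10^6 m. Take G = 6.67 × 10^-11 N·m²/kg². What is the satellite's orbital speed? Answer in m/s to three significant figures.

Orbital radius r = R + h = 2.40 × 10^6 + 861000 = 3.261 × 10^6 m.
Gravity supplies the centripetal force: G M m / r² = m v² / r, so v = √(GM/r).
v = √(6.67 × 10^-11 × 5.94 × 10^24 / 3.261 × 10^6) = √(1.215 × 10^8) = 11020 m/s.

11000 m/s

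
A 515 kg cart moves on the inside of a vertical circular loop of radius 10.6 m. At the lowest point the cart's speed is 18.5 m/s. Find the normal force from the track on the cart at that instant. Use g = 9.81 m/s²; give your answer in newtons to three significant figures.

At the lowest point, N points up (toward the centre) and the weight mg points down (away from the centre), so the net inward force is N − mg = mv²/r.
N = m(v²/r + g) = 515 × ((18.5)²/10.6 + 9.81) = 515 × (32.29 + 9.81) = 515 × 42.10 = 21680 N.

21700 N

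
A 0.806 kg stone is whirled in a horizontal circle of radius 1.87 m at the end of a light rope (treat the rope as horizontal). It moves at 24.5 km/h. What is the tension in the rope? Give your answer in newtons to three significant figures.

v = 24.5 km/h = 24.5/3.6 = 6.806 m/s.
The tension is the only horizontal force, so it supplies the full centripetal force: T = m v²/r = 0.806 × (6.806)²/1.87 = 0.806 × 46.32/1.87 = 19.96 N.

20.0 N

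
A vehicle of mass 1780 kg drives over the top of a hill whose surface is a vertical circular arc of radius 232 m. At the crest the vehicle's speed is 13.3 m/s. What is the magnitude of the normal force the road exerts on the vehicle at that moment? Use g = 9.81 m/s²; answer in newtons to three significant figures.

At the crest the centripetal acceleration points downward (toward the centre of the arc), so mg − N = mv²/r.
N = m(g − v²/r) = 1780 × (9.81 − (13.3)²/232) = 1780 × (9.81 − 0.7625) = 1780 × 9.048 = 16100 N.

16100 N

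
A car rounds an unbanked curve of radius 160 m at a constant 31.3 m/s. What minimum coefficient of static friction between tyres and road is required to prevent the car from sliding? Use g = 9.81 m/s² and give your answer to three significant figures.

Friction provides the centripetal force: μ_s m g = m v²/r, so μ_s = v²/(g r) = (31.30)²/(9.81 × 160) = 979.7/1570 = 0.6242.

0.624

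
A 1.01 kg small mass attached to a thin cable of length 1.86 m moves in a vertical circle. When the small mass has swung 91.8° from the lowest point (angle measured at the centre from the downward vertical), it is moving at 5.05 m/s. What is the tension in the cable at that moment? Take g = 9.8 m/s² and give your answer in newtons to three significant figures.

13.5 N

Take the radial direction toward the centre of the circle as positive. The component of the weight along the string toward the centre is −mg cos φ (φ measured from the bottom), so Newton's second law along the string gives T − mg cos φ = m v²/r.
cos 91.8° = -0.03141, so T = m(v²/r + g cos φ) = 1.01 × ((5.05)²/1.86 + 9.8 × -0.03141) = 1.01 × (13.71 + (-0.3078)) = 1.01 × 13.40 = 13.54 N.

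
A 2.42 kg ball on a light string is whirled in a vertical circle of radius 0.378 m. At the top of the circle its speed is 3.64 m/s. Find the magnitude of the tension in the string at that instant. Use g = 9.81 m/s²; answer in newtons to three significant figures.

At the top, both T and the weight mg point inward (toward the centre), so T + mg = mv²/r.
T = m(v²/r − g) = 2.42 × ((3.64)²/0.378 − 9.81) = 2.42 × (35.05 − 9.81) = 2.42 × 25.24 = 61.09 N.

61.1 N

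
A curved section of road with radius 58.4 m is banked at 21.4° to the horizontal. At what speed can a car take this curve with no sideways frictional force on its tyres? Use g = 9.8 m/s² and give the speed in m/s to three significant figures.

On a frictionless banked curve, N sinθ = mv²/r and N cosθ = mg, so tanθ = v²/(rg).
v = √(r g tanθ) = √(58.4 × 9.8 × tan 21.4°) = √(58.4 × 9.8 × 0.3919) = √224.3 = 14.98 m/s.

15.0 m/s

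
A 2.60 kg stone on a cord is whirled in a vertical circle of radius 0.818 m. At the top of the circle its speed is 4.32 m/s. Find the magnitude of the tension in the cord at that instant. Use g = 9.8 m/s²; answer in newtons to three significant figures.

33.8 N

At the top, both T and the weight mg point inward (toward the centre), so T + mg = mv²/r.
T = m(v²/r − g) = 2.60 × ((4.32)²/0.818 − 9.8) = 2.60 × (22.81 − 9.8) = 2.60 × 13.01 = 33.84 N.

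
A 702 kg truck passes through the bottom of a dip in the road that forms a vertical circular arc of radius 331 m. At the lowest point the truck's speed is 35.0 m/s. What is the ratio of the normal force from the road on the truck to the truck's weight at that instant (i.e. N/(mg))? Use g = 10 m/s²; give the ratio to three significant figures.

At the bottom, N − mg = mv²/r, so N = m(v²/r + g) and N/(mg) = v²/(rg) + 1 = (35.0)²/(331 × 10.0) + 1 = 0.3701 + 1 = 1.370.

1.37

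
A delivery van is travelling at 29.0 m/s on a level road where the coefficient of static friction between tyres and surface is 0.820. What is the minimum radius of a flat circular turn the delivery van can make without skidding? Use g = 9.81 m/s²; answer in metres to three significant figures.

At the limit, μ_s m g = m v²/r, so r_min = v²/(μ_s g) = (29.0)²/(0.820 × 9.81) = 841.0/8.044 = 104.5 m.

105 m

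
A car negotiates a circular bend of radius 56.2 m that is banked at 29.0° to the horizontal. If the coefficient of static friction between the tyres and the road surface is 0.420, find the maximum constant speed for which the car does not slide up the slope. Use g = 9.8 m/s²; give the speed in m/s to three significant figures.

At the maximum speed, friction acts down the slope at its limiting value f = μN. Radially (horizontal, toward centre): N sinθ + μN cosθ = mv²/r. Vertically: N cosθ − μN sinθ = mg.
Dividing: v² = r g (sinθ + μcosθ)/(cosθ − μsinθ).
sinθ + μcosθ = 0.4848 + 0.420×0.8746 = 0.8521; cosθ − μsinθ = 0.8746 − 0.420×0.4848 = 0.6710.
v² = 56.2 × 9.8 × 0.8521/0.6710 = 699.4 m²/s², so v = 26.45 m/s.

26.4 m/s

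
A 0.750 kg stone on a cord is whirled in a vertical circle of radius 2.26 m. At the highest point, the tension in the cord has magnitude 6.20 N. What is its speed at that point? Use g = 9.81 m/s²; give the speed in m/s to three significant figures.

At the top, T + mg = mv²/r, so v = √(r(T/m + g)) = √(2.26 × (6.20/0.750 + 9.81)) = √(2.26 × 18.08) = √40.85 = 6.392 m/s.

6.39 m/s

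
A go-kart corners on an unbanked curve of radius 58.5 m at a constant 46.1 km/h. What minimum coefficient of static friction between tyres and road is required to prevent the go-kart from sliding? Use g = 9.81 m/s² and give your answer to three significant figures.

0.286

v = 46.1/3.6 = 12.81 m/s.
Friction provides the centripetal force: μ_s m g = m v²/r, so μ_s = v²/(g r) = (12.81)²/(9.81 × 58.5) = 164.0/573.9 = 0.2857.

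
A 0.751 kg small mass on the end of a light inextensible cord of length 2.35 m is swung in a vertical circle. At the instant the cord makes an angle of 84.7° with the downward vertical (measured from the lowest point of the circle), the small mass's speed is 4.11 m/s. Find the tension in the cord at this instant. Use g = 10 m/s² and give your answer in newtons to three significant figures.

6.09 N

Take the radial direction toward the centre of the circle as positive. The component of the weight along the string toward the centre is −mg cos φ (φ measured from the bottom), so Newton's second law along the string gives T − mg cos φ = m v²/r.
cos 84.7° = 0.09237, so T = m(v²/r + g cos φ) = 0.751 × ((4.11)²/2.35 + 10.0 × 0.09237) = 0.751 × (7.188 + (0.9237)) = 0.751 × 8.112 = 6.092 N.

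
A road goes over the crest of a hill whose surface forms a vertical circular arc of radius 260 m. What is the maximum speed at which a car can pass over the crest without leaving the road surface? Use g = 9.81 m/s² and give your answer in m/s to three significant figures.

50.5 m/s

At the crest the centre of the circle is below the car, so the net downward (centripetal) force is mg − N = mv²/r.
The car leaves the road when N → 0, giving v_max = √(g r) = √(9.81 × 260) = 50.50 m/s.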